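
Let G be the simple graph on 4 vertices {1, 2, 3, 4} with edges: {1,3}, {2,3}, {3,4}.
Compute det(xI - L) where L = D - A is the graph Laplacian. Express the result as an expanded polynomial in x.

Reading degrees in the order [1, 2, 3, 4] gives [1, 1, 3, 1]; set D = diag(1, 1, 3, 1) and form L = D - A. Computing det(xI - L) by cofactor expansion (or equivalently via sum-over-permutations) gives x^4 - 6x^3 + 9x^2 - 4x. Since p(0) = det(-L) = 0, x divides p(x). The largest eigenvalue, 4, is at most the vertex count 4. By the matrix-tree theorem the graph has (1/4) * product of the nonzero eigenvalues = 1 spanning tree.

x^4 - 6x^3 + 9x^2 - 4x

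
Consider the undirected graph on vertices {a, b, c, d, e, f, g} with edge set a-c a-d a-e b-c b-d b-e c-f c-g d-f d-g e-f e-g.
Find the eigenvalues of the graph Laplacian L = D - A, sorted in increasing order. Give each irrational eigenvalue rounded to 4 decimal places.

[0, 3, 3, 3, 4, 4, 7]

Each diagonal entry of L is the vertex degree and each off-diagonal entry is -1 where an edge is present, 0 otherwise; in the order [a, b, c, d, e, f, g] the diagonal is [3, 3, 4, 4, 4, 3, 3]. The multiplicity of 0 as a Laplacian eigenvalue equals the number of connected components. The single zero eigenvalue shows the graph is connected. The largest eigenvalue, 7, is at most the vertex count 7.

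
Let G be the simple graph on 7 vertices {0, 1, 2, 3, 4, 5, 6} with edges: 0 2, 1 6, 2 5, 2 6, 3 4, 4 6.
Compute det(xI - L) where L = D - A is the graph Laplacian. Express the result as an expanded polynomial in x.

x^7 - 12x^6 + 53x^5 - 108x^4 + 105x^3 - 46x^2 + 7x

With the vertex order [0, 1, 2, 3, 4, 5, 6], the degrees are [1, 1, 3, 1, 2, 1, 3], giving D = diag(1, 1, 3, 1, 2, 1, 3) and L = D - A. L has integer entries, so p(x) = det(xI - L) has integer coefficients. Expanding the determinant yields x^7 - 12x^6 + 53x^5 - 108x^4 + 105x^3 - 46x^2 + 7x. The constant term is 0 because L is singular (the all-ones vector lies in its kernel).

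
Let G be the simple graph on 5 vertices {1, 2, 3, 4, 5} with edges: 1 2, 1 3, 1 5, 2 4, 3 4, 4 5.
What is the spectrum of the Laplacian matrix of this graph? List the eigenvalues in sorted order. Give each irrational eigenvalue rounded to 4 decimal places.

Reading degrees in the order [1, 2, 3, 4, 5] gives [3, 2, 2, 3, 2]; set D = diag(3, 2, 2, 3, 2) and form L = D - A. Since every row of L sums to 0, the all-ones vector is in the kernel and 0 is an eigenvalue. The single zero eigenvalue shows the graph is connected. By the matrix-tree theorem the graph has (1/5) * product of the nonzero eigenvalues = 12 spanning trees.

[0, 2, 2, 3, 5]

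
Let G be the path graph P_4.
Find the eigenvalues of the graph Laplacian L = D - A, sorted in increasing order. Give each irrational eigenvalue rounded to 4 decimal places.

The graph has 4 vertices and degree multiset [2, 2, 1, 1]; D is the diagonal matrix of degrees and L = D - A. Since every row of L sums to 0, the all-ones vector is in the kernel and 0 is an eigenvalue. By the matrix-tree theorem the graph has (1/4) * product of the nonzero eigenvalues = 1 spanning tree.

[0, 0.5858, 2, 3.4142]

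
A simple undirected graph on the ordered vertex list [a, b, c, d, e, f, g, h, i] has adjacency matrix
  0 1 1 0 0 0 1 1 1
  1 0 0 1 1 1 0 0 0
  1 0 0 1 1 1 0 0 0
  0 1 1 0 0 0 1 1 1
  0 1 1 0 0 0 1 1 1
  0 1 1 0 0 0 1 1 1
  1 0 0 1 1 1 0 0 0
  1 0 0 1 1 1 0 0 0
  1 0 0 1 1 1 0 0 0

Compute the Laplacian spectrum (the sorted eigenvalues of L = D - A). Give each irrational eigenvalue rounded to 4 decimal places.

[0, 4, 4, 4, 4, 5, 5, 5, 9]

Each diagonal entry of L is the vertex degree and each off-diagonal entry is -1 where an edge is present, 0 otherwise; in the order [a, b, c, d, e, f, g, h, i] the diagonal is [5, 4, 4, 5, 5, 5, 4, 4, 4]. Diagonalising L (or applying a numerical eigensolver to the 9x9 matrix) gives the spectrum above. The single zero eigenvalue shows the graph is connected. By the matrix-tree theorem the graph has (1/9) * product of the nonzero eigenvalues = 32000 spanning trees.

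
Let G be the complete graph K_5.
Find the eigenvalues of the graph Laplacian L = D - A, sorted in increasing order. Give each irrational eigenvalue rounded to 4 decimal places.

The graph has 5 vertices and degree multiset [4, 4, 4, 4, 4]; D is the diagonal matrix of degrees and L = D - A. Since every row of L sums to 0, the all-ones vector is in the kernel and 0 is an eigenvalue. The largest eigenvalue, 5, is at most the vertex count 5.

[0, 5, 5, 5, 5]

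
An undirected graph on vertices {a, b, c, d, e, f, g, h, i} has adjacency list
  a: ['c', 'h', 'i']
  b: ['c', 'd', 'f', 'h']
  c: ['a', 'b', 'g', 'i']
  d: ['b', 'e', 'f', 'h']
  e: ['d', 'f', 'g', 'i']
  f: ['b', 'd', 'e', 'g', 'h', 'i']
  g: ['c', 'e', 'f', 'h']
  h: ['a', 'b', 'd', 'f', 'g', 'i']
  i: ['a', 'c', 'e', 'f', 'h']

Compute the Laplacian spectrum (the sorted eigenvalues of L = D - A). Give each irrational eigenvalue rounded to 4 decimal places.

[0, 2.2530, 3.2699, 3.6808, 4.7238, 5.2368, 5.7707, 7.2435, 7.8215]

With the vertex order [a, b, c, d, e, f, g, h, i], the degrees are [3, 4, 4, 4, 4, 6, 4, 6, 5], giving D = diag(3, 4, 4, 4, 4, 6, 4, 6, 5) and L = D - A. Since every row of L sums to 0, the all-ones vector is in the kernel and 0 is an eigenvalue. The single zero eigenvalue shows the graph is connected. The largest eigenvalue, 7.8215, is at most the vertex count 9. By the matrix-tree theorem the graph has (1/9) * product of the nonzero eigenvalues = 24368 spanning trees.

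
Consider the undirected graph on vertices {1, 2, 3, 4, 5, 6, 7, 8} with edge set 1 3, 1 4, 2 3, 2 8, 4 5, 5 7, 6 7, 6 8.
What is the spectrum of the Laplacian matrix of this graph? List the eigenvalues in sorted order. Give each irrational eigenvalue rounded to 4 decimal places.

Each diagonal entry of L is the vertex degree and each off-diagonal entry is -1 where an edge is present, 0 otherwise; in the order [1, 2, 3, 4, 5, 6, 7, 8] the diagonal is [2, 2, 2, 2, 2, 2, 2, 2]. L is symmetric positive semidefinite, so every eigenvalue is real and nonnegative. The single zero eigenvalue shows the graph is connected. By the matrix-tree theorem the graph has (1/8) * product of the nonzero eigenvalues = 8 spanning trees.

[0, 0.5858, 0.5858, 2, 2, 3.4142, 3.4142, 4]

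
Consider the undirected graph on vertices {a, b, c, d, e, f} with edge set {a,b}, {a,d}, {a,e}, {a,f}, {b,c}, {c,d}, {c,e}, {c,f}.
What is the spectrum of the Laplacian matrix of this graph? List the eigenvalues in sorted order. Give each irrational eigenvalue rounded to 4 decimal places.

[0, 2, 2, 2, 4, 6]

Each diagonal entry of L is the vertex degree and each off-diagonal entry is -1 where an edge is present, 0 otherwise; in the order [a, b, c, d, e, f] the diagonal is [4, 2, 4, 2, 2, 2]. Diagonalising L (or applying a numerical eigensolver to the 6x6 matrix) gives the spectrum above. The eigenvalues sum to 16, which equals trace(L) = 2|E|. The largest eigenvalue, 6, is at most the vertex count 6.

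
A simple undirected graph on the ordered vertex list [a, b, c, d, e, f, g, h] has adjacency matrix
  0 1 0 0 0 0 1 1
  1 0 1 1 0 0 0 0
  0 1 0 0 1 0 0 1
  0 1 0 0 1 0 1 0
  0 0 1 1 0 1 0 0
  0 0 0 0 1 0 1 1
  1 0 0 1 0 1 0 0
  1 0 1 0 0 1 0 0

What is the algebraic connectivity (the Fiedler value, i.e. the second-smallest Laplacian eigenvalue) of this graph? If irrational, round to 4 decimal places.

2

With the vertex order [a, b, c, d, e, f, g, h], the degrees are [3, 3, 3, 3, 3, 3, 3, 3], giving D = diag(3, 3, 3, 3, 3, 3, 3, 3) and L = D - A. Computing the eigenvalues of L and sorting gives [0, 2, 2, 2, 4, 4, 4, 6]. The Fiedler value lambda_2 = 2 is strictly positive, so the graph is connected. The largest eigenvalue, 6, is at most the vertex count 8.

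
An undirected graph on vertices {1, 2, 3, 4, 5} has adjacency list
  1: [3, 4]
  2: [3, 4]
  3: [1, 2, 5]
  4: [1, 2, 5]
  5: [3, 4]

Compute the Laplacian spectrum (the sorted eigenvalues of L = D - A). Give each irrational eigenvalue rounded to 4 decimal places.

[0, 2, 2, 3, 5]

With the vertex order [1, 2, 3, 4, 5], the degrees are [2, 2, 3, 3, 2], giving D = diag(2, 2, 3, 3, 2) and L = D - A. The multiplicity of 0 as a Laplacian eigenvalue equals the number of connected components. There is one zero in the spectrum, matching the 1 component.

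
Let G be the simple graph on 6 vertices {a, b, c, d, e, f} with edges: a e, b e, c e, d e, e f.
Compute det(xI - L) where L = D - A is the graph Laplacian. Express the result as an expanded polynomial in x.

Each diagonal entry of L is the vertex degree and each off-diagonal entry is -1 where an edge is present, 0 otherwise; in the order [a, b, c, d, e, f] the diagonal is [1, 1, 1, 1, 5, 1]. Computing det(xI - L) by cofactor expansion (or equivalently via sum-over-permutations) gives x^6 - 10x^5 + 30x^4 - 40x^3 + 25x^2 - 6x. Since p(0) = det(-L) = 0, x divides p(x).

x^6 - 10x^5 + 30x^4 - 40x^3 + 25x^2 - 6x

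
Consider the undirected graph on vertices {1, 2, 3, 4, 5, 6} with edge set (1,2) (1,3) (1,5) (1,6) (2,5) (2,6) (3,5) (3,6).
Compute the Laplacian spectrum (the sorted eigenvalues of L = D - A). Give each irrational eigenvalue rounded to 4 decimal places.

With the vertex order [1, 2, 3, 4, 5, 6], the degrees are [4, 3, 3, 0, 3, 3], giving D = diag(4, 3, 3, 0, 3, 3) and L = D - A. Diagonalising L (or applying a numerical eigensolver to the 6x6 matrix) gives the spectrum above. The 2 zero eigenvalues correspond to the 2 connected components.

[0, 0, 3, 3, 5, 5]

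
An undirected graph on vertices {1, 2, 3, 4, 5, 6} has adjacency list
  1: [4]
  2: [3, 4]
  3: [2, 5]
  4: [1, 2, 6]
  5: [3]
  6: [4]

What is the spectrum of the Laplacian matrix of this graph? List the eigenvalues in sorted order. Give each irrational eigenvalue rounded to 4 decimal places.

With the vertex order [1, 2, 3, 4, 5, 6], the degrees are [1, 2, 2, 3, 1, 1], giving D = diag(1, 2, 2, 3, 1, 1) and L = D - A. Diagonalising L (or applying a numerical eigensolver to the 6x6 matrix) gives the spectrum above. By the matrix-tree theorem the graph has (1/6) * product of the nonzero eigenvalues = 1 spanning tree.

[0, 0.3249, 1, 1.4608, 3, 4.2143]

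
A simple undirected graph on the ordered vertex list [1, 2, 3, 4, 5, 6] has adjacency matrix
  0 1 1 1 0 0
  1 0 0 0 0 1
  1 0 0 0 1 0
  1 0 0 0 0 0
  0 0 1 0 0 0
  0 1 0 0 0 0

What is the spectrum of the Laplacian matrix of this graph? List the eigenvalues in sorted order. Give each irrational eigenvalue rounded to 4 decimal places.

With the vertex order [1, 2, 3, 4, 5, 6], the degrees are [3, 2, 2, 1, 1, 1], giving D = diag(3, 2, 2, 1, 1, 1) and L = D - A. L is symmetric positive semidefinite, so every eigenvalue is real and nonnegative. The eigenvalues sum to 10, which equals trace(L) = 2|E|.

[0, 0.3820, 0.6972, 2, 2.6180, 4.3028]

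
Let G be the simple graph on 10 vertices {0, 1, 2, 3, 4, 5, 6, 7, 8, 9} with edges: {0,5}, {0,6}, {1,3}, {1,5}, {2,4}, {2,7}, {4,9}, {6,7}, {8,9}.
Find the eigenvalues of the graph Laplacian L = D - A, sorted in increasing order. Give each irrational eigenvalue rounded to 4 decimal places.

[0, 0.0979, 0.3820, 0.8244, 1.3820, 2, 2.6180, 3.1756, 3.6180, 3.9021]

With the vertex order [0, 1, 2, 3, 4, 5, 6, 7, 8, 9], the degrees are [2, 2, 2, 1, 2, 2, 2, 2, 1, 2], giving D = diag(2, 2, 2, 1, 2, 2, 2, 2, 1, 2) and L = D - A. L is symmetric positive semidefinite, so every eigenvalue is real and nonnegative. By the matrix-tree theorem the graph has (1/10) * product of the nonzero eigenvalues = 1 spanning tree.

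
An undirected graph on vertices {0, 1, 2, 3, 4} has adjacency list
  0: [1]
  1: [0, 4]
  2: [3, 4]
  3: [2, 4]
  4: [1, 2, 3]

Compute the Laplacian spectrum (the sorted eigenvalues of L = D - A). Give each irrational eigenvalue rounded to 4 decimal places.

Reading degrees in the order [0, 1, 2, 3, 4] gives [1, 2, 2, 2, 3]; set D = diag(1, 2, 2, 2, 3) and form L = D - A. The multiplicity of 0 as a Laplacian eigenvalue equals the number of connected components. The single zero eigenvalue shows the graph is connected. By the matrix-tree theorem the graph has (1/5) * product of the nonzero eigenvalues = 3 spanning trees.

[0, 0.5188, 2.3111, 3, 4.1701]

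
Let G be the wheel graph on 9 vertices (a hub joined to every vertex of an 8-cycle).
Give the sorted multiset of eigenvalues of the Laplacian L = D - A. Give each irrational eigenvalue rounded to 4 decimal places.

The graph has 9 vertices and degree multiset [8, 3, 3, 3, 3, 3, 3, 3, 3]; D is the diagonal matrix of degrees and L = D - A. L is symmetric positive semidefinite, so every eigenvalue is real and nonnegative. The largest eigenvalue, 9, is at most the vertex count 9.

[0, 1.5858, 1.5858, 3, 3, 4.4142, 4.4142, 5, 9]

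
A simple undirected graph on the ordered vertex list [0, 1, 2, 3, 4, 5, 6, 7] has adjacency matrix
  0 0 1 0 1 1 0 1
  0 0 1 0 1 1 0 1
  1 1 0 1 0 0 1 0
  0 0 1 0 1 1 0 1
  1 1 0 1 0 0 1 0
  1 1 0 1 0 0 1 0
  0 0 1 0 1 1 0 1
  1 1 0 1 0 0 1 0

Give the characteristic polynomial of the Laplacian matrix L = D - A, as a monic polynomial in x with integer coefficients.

Each diagonal entry of L is the vertex degree and each off-diagonal entry is -1 where an edge is present, 0 otherwise; in the order [0, 1, 2, 3, 4, 5, 6, 7] the diagonal is [4, 4, 4, 4, 4, 4, 4, 4]. Computing det(xI - L) by cofactor expansion (or equivalently via sum-over-permutations) gives x^8 - 32x^7 + 432x^6 - 3200x^5 + 14080x^4 - 36864x^3 + 53248x^2 - 32768x. Since p(0) = det(-L) = 0, x divides p(x). There is one zero in the spectrum, matching the 1 component. The largest eigenvalue, 8, is at most the vertex count 8.

x^8 - 32x^7 + 432x^6 - 3200x^5 + 14080x^4 - 36864x^3 + 53248x^2 - 32768x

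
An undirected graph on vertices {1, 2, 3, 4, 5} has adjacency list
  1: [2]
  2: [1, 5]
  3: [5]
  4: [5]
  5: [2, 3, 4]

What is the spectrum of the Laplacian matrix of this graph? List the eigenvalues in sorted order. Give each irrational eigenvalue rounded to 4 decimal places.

[0, 0.5188, 1, 2.3111, 4.1701]

Reading degrees in the order [1, 2, 3, 4, 5] gives [1, 2, 1, 1, 3]; set D = diag(1, 2, 1, 1, 3) and form L = D - A. The multiplicity of 0 as a Laplacian eigenvalue equals the number of connected components. There is one zero in the spectrum, matching the 1 component.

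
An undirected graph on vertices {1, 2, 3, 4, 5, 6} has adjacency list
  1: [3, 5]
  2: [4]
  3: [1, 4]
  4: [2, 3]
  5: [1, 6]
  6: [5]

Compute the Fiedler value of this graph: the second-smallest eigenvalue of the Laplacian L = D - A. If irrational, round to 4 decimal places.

With the vertex order [1, 2, 3, 4, 5, 6], the degrees are [2, 1, 2, 2, 2, 1], giving D = diag(2, 1, 2, 2, 2, 1) and L = D - A. The sorted Laplacian eigenvalues are [0, 0.2679, 1, 2, 3, 3.7321]; the algebraic connectivity is the second entry, 0.2679.

0.2679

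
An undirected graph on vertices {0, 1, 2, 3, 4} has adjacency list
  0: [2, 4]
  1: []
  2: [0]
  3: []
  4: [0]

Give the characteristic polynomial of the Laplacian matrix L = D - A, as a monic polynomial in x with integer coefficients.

Reading degrees in the order [0, 1, 2, 3, 4] gives [2, 0, 1, 0, 1]; set D = diag(2, 0, 1, 0, 1) and form L = D - A. Computing det(xI - L) by cofactor expansion (or equivalently via sum-over-permutations) gives x^5 - 4x^4 + 3x^3. The coefficient of x^4 equals -trace(L) = -4, matching the sum of degrees. The largest eigenvalue, 3, is at most the vertex count 5.

x^5 - 4x^4 + 3x^3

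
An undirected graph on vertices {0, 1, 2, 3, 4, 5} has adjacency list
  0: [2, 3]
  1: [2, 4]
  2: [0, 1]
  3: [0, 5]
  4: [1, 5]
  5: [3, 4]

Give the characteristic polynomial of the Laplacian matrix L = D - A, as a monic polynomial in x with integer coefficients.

Reading degrees in the order [0, 1, 2, 3, 4, 5] gives [2, 2, 2, 2, 2, 2]; set D = diag(2, 2, 2, 2, 2, 2) and form L = D - A. The eigenvalues of L are [0, 1, 1, 3, 3, 4]; the characteristic polynomial is the product of (x - lambda_i), which multiplies out to x^6 - 12x^5 + 54x^4 - 112x^3 + 105x^2 - 36x. The coefficient of x^5 equals -trace(L) = -12, matching the sum of degrees. The largest eigenvalue, 4, is at most the vertex count 6.

x^6 - 12x^5 + 54x^4 - 112x^3 + 105x^2 - 36x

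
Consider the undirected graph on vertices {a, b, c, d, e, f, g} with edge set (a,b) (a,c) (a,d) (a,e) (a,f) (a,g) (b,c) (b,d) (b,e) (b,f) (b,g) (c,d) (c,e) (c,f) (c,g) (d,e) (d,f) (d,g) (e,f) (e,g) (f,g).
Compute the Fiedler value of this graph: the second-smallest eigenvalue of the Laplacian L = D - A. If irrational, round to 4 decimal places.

7

Each diagonal entry of L is the vertex degree and each off-diagonal entry is -1 where an edge is present, 0 otherwise; in the order [a, b, c, d, e, f, g] the diagonal is [6, 6, 6, 6, 6, 6, 6]. The sorted Laplacian eigenvalues are [0, 7, 7, 7, 7, 7, 7]; the algebraic connectivity is the second entry, 7.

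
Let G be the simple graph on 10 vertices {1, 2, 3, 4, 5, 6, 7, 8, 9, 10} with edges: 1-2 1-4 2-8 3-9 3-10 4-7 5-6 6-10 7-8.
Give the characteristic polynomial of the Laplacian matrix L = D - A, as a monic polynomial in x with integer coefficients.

Each diagonal entry of L is the vertex degree and each off-diagonal entry is -1 where an edge is present, 0 otherwise; in the order [1, 2, 3, 4, 5, 6, 7, 8, 9, 10] the diagonal is [2, 2, 2, 2, 1, 2, 2, 2, 1, 2]. Computing det(xI - L) by cofactor expansion (or equivalently via sum-over-permutations) gives x^10 - 18x^9 + 136x^8 - 560x^7 + 1365x^6 - 2000x^5 + 1700x^4 - 750x^3 + 125x^2. The coefficient of x^9 equals -trace(L) = -18, matching the sum of degrees. The eigenvalues sum to 18, which equals trace(L) = 2|E|.

x^10 - 18x^9 + 136x^8 - 560x^7 + 1365x^6 - 2000x^5 + 1700x^4 - 750x^3 + 125x^2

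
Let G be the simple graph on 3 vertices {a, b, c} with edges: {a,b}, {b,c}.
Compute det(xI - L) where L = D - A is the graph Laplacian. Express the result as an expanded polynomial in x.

x^3 - 4x^2 + 3x

With the vertex order [a, b, c], the degrees are [1, 2, 1], giving D = diag(1, 2, 1) and L = D - A. Computing det(xI - L) by cofactor expansion (or equivalently via sum-over-permutations) gives x^3 - 4x^2 + 3x. The coefficient of x^2 equals -trace(L) = -4, matching the sum of degrees. There is one zero in the spectrum, matching the 1 component.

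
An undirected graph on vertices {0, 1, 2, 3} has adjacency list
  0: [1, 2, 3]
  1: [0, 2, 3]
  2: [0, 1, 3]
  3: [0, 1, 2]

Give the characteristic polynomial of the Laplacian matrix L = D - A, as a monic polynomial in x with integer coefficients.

Reading degrees in the order [0, 1, 2, 3] gives [3, 3, 3, 3]; set D = diag(3, 3, 3, 3) and form L = D - A. The eigenvalues of L are [0, 4, 4, 4]; the characteristic polynomial is the product of (x - lambda_i), which multiplies out to x^4 - 12x^3 + 48x^2 - 64x. Since p(0) = det(-L) = 0, x divides p(x). By the matrix-tree theorem the graph has (1/4) * product of the nonzero eigenvalues = 16 spanning trees.

x^4 - 12x^3 + 48x^2 - 64x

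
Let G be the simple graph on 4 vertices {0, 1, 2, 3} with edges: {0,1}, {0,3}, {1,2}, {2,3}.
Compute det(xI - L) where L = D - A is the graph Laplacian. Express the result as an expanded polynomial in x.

Reading degrees in the order [0, 1, 2, 3] gives [2, 2, 2, 2]; set D = diag(2, 2, 2, 2) and form L = D - A. Computing det(xI - L) by cofactor expansion (or equivalently via sum-over-permutations) gives x^4 - 8x^3 + 20x^2 - 16x. The constant term is 0 because L is singular (the all-ones vector lies in its kernel).

x^4 - 8x^3 + 20x^2 - 16x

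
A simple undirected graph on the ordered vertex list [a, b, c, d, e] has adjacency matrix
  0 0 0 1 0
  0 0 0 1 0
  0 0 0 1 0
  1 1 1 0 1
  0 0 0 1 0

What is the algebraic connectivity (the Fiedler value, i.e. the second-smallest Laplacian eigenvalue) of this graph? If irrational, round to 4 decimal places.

1

With the vertex order [a, b, c, d, e], the degrees are [1, 1, 1, 4, 1], giving D = diag(1, 1, 1, 4, 1) and L = D - A. Computing the eigenvalues of L and sorting gives [0, 1, 1, 1, 5]. The Fiedler value lambda_2 = 1 is strictly positive, so the graph is connected. The eigenvalues sum to 8, which equals trace(L) = 2|E|. The largest eigenvalue, 5, is at most the vertex count 5.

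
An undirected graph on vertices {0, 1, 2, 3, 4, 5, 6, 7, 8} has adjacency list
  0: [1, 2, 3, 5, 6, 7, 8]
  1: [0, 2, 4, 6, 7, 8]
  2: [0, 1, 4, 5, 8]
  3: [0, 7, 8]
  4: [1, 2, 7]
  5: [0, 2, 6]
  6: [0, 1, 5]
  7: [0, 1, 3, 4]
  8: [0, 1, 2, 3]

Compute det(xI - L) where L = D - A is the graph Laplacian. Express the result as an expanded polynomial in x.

Each diagonal entry of L is the vertex degree and each off-diagonal entry is -1 where an edge is present, 0 otherwise; in the order [0, 1, 2, 3, 4, 5, 6, 7, 8] the diagonal is [7, 6, 5, 3, 3, 3, 3, 4, 4]. L has integer entries, so p(x) = det(xI - L) has integer coefficients. Expanding the determinant yields x^9 - 38x^8 + 614x^7 - 5502x^6 + 29866x^5 - 100436x^4 + 204093x^3 - 228852x^2 + 108297x. The coefficient of x^8 equals -trace(L) = -38, matching the sum of degrees. The largest eigenvalue, 8.1230, is at most the vertex count 9.

x^9 - 38x^8 + 614x^7 - 5502x^6 + 29866x^5 - 100436x^4 + 204093x^3 - 228852x^2 + 108297x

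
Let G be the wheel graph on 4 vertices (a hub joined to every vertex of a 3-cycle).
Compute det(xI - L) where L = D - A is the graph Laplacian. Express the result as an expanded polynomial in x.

The graph has 4 vertices and degree multiset [3, 3, 3, 3]; D is the diagonal matrix of degrees and L = D - A. L has integer entries, so p(x) = det(xI - L) has integer coefficients. Expanding the determinant yields x^4 - 12x^3 + 48x^2 - 64x. The constant term is 0 because L is singular (the all-ones vector lies in its kernel). The largest eigenvalue, 4, is at most the vertex count 4. The eigenvalues sum to 12, which equals trace(L) = 2|E|.

x^4 - 12x^3 + 48x^2 - 64x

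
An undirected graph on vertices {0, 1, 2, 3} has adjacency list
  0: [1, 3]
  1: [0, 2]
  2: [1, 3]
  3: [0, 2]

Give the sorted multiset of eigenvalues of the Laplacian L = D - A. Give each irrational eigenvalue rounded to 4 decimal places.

[0, 2, 2, 4]

With the vertex order [0, 1, 2, 3], the degrees are [2, 2, 2, 2], giving D = diag(2, 2, 2, 2) and L = D - A. The multiplicity of 0 as a Laplacian eigenvalue equals the number of connected components. There is one zero in the spectrum, matching the 1 component.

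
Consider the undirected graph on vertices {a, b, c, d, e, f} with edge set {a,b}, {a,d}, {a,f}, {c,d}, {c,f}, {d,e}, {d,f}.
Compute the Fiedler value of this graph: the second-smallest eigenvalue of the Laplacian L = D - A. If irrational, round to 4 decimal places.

Each diagonal entry of L is the vertex degree and each off-diagonal entry is -1 where an edge is present, 0 otherwise; in the order [a, b, c, d, e, f] the diagonal is [3, 1, 2, 4, 1, 3]. The smallest Laplacian eigenvalue is always 0. The next one, lambda_2 = 0.6972, measures how hard the graph is to disconnect: larger values mean better connectivity. The largest eigenvalue, 5.1149, is at most the vertex count 6.

0.6972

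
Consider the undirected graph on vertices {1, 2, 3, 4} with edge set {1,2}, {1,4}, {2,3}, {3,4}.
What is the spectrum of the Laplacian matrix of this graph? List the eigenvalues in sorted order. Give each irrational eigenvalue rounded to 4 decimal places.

[0, 2, 2, 4]

Each diagonal entry of L is the vertex degree and each off-diagonal entry is -1 where an edge is present, 0 otherwise; in the order [1, 2, 3, 4] the diagonal is [2, 2, 2, 2]. L is symmetric positive semidefinite, so every eigenvalue is real and nonnegative. By the matrix-tree theorem the graph has (1/4) * product of the nonzero eigenvalues = 4 spanning trees.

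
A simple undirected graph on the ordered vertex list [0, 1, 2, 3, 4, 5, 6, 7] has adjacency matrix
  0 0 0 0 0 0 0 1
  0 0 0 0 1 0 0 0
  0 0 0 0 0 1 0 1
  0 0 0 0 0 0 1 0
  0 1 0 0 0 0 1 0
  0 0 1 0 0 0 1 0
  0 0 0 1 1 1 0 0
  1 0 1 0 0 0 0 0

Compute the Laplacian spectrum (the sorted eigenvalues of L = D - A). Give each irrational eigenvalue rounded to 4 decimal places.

[0, 0.1864, 0.5858, 1, 2, 2.4707, 3.4142, 4.3429]

Reading degrees in the order [0, 1, 2, 3, 4, 5, 6, 7] gives [1, 1, 2, 1, 2, 2, 3, 2]; set D = diag(1, 1, 2, 1, 2, 2, 3, 2) and form L = D - A. Since every row of L sums to 0, the all-ones vector is in the kernel and 0 is an eigenvalue. The single zero eigenvalue shows the graph is connected. By the matrix-tree theorem the graph has (1/8) * product of the nonzero eigenvalues = 1 spanning tree.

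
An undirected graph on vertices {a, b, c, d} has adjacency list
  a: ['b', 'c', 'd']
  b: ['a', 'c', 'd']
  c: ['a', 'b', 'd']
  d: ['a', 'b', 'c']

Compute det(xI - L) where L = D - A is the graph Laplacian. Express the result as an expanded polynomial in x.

Each diagonal entry of L is the vertex degree and each off-diagonal entry is -1 where an edge is present, 0 otherwise; in the order [a, b, c, d] the diagonal is [3, 3, 3, 3]. L has integer entries, so p(x) = det(xI - L) has integer coefficients. Expanding the determinant yields x^4 - 12x^3 + 48x^2 - 64x. The constant term is 0 because L is singular (the all-ones vector lies in its kernel). The largest eigenvalue, 4, is at most the vertex count 4. The eigenvalues sum to 12, which equals trace(L) = 2|E|.

x^4 - 12x^3 + 48x^2 - 64x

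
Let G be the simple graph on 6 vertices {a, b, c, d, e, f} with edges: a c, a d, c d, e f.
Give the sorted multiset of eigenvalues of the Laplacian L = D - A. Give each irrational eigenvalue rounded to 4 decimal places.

Reading degrees in the order [a, b, c, d, e, f] gives [2, 0, 2, 2, 1, 1]; set D = diag(2, 0, 2, 2, 1, 1) and form L = D - A. Since every row of L sums to 0, the all-ones vector is in the kernel and 0 is an eigenvalue. The 3 zero eigenvalues correspond to the 3 connected components. The largest eigenvalue, 3, is at most the vertex count 6.

[0, 0, 0, 2, 3, 3]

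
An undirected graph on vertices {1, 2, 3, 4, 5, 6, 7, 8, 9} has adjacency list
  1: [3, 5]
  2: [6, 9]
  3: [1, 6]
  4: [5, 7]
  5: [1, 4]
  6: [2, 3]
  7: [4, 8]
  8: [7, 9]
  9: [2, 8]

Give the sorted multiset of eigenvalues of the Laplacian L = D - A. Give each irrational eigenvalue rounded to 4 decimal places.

Reading degrees in the order [1, 2, 3, 4, 5, 6, 7, 8, 9] gives [2, 2, 2, 2, 2, 2, 2, 2, 2]; set D = diag(2, 2, 2, 2, 2, 2, 2, 2, 2) and form L = D - A. Diagonalising L (or applying a numerical eigensolver to the 9x9 matrix) gives the spectrum above. The single zero eigenvalue shows the graph is connected. There is one zero in the spectrum, matching the 1 component.

[0, 0.4679, 0.4679, 1.6527, 1.6527, 3, 3, 3.8794, 3.8794]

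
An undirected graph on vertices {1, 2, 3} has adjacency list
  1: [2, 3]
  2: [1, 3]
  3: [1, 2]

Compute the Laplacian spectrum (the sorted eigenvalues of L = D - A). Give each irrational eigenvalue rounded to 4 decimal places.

[0, 3, 3]

Each diagonal entry of L is the vertex degree and each off-diagonal entry is -1 where an edge is present, 0 otherwise; in the order [1, 2, 3] the diagonal is [2, 2, 2]. Diagonalising L (or applying a numerical eigensolver to the 3x3 matrix) gives the spectrum above.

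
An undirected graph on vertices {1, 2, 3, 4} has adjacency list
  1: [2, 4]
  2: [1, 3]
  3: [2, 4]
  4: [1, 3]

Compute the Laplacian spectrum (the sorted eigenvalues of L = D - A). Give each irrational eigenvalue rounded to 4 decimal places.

[0, 2, 2, 4]

With the vertex order [1, 2, 3, 4], the degrees are [2, 2, 2, 2], giving D = diag(2, 2, 2, 2) and L = D - A. L is symmetric positive semidefinite, so every eigenvalue is real and nonnegative. By the matrix-tree theorem the graph has (1/4) * product of the nonzero eigenvalues = 4 spanning trees.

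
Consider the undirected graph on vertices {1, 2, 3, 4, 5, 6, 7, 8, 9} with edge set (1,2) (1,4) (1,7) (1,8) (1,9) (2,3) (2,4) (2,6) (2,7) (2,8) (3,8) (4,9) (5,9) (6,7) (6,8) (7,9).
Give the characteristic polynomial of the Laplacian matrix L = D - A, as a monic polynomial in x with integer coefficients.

x^9 - 32x^8 + 430x^7 - 3152x^6 + 13690x^5 - 35744x^4 + 54090x^3 - 42556x^2 + 12888x

Reading degrees in the order [1, 2, 3, 4, 5, 6, 7, 8, 9] gives [5, 6, 2, 3, 1, 3, 4, 4, 4]; set D = diag(5, 6, 2, 3, 1, 3, 4, 4, 4) and form L = D - A. Computing det(xI - L) by cofactor expansion (or equivalently via sum-over-permutations) gives x^9 - 32x^8 + 430x^7 - 3152x^6 + 13690x^5 - 35744x^4 + 54090x^3 - 42556x^2 + 12888x. Since p(0) = det(-L) = 0, x divides p(x). The largest eigenvalue, 7.2130, is at most the vertex count 9.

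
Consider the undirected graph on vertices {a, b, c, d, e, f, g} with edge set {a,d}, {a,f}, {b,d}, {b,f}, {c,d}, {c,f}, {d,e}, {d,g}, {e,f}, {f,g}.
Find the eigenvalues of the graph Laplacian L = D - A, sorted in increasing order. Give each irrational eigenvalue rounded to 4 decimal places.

[0, 2, 2, 2, 2, 5, 7]

Reading degrees in the order [a, b, c, d, e, f, g] gives [2, 2, 2, 5, 2, 5, 2]; set D = diag(2, 2, 2, 5, 2, 5, 2) and form L = D - A. Diagonalising L (or applying a numerical eigensolver to the 7x7 matrix) gives the spectrum above. There is one zero in the spectrum, matching the 1 component. The eigenvalues sum to 20, which equals trace(L) = 2|E|.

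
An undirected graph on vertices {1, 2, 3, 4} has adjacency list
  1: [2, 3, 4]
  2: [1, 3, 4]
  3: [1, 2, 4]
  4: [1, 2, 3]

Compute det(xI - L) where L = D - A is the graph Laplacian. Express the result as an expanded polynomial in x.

x^4 - 12x^3 + 48x^2 - 64x

With the vertex order [1, 2, 3, 4], the degrees are [3, 3, 3, 3], giving D = diag(3, 3, 3, 3) and L = D - A. The eigenvalues of L are [0, 4, 4, 4]; the characteristic polynomial is the product of (x - lambda_i), which multiplies out to x^4 - 12x^3 + 48x^2 - 64x. Since p(0) = det(-L) = 0, x divides p(x).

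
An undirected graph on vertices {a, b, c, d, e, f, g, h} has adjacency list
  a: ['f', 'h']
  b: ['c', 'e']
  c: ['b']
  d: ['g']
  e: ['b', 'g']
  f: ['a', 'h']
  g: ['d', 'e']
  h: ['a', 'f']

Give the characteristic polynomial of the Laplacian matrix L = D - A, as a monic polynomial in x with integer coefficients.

Each diagonal entry of L is the vertex degree and each off-diagonal entry is -1 where an edge is present, 0 otherwise; in the order [a, b, c, d, e, f, g, h] the diagonal is [2, 2, 1, 1, 2, 2, 2, 2]. Computing det(xI - L) by cofactor expansion (or equivalently via sum-over-permutations) gives x^8 - 14x^7 + 78x^6 - 218x^5 + 314x^4 - 210x^3 + 45x^2. Since p(0) = det(-L) = 0, x divides p(x). The eigenvalues sum to 14, which equals trace(L) = 2|E|. The largest eigenvalue, 3.6180, is at most the vertex count 8.

x^8 - 14x^7 + 78x^6 - 218x^5 + 314x^4 - 210x^3 + 45x^2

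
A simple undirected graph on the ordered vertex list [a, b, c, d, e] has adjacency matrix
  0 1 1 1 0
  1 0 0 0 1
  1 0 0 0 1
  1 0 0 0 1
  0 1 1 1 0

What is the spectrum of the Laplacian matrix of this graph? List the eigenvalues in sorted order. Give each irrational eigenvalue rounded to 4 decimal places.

Reading degrees in the order [a, b, c, d, e] gives [3, 2, 2, 2, 3]; set D = diag(3, 2, 2, 2, 3) and form L = D - A. Since every row of L sums to 0, the all-ones vector is in the kernel and 0 is an eigenvalue. By the matrix-tree theorem the graph has (1/5) * product of the nonzero eigenvalues = 12 spanning trees.

[0, 2, 2, 3, 5]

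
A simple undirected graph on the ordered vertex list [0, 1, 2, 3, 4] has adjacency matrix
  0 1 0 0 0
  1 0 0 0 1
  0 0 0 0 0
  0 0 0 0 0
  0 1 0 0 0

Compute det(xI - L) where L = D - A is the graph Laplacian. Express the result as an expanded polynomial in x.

x^5 - 4x^4 + 3x^3

Each diagonal entry of L is the vertex degree and each off-diagonal entry is -1 where an edge is present, 0 otherwise; in the order [0, 1, 2, 3, 4] the diagonal is [1, 2, 0, 0, 1]. L has integer entries, so p(x) = det(xI - L) has integer coefficients. Expanding the determinant yields x^5 - 4x^4 + 3x^3. Since p(0) = det(-L) = 0, x divides p(x).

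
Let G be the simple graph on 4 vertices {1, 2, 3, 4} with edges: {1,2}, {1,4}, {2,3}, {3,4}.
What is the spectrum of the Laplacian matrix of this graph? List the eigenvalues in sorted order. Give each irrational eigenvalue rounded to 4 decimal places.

[0, 2, 2, 4]

With the vertex order [1, 2, 3, 4], the degrees are [2, 2, 2, 2], giving D = diag(2, 2, 2, 2) and L = D - A. L is symmetric positive semidefinite, so every eigenvalue is real and nonnegative.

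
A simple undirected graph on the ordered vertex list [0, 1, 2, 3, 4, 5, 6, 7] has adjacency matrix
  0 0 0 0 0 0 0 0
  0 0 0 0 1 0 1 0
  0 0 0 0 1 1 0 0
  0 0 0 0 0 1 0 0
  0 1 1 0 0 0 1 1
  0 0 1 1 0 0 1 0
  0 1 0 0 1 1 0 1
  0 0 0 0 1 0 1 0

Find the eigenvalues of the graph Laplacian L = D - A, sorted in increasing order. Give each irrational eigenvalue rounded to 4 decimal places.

[0, 0, 0.6638, 1.6628, 2, 3.3548, 4.7702, 5.5484]

Each diagonal entry of L is the vertex degree and each off-diagonal entry is -1 where an edge is present, 0 otherwise; in the order [0, 1, 2, 3, 4, 5, 6, 7] the diagonal is [0, 2, 2, 1, 4, 3, 4, 2]. L is symmetric positive semidefinite, so every eigenvalue is real and nonnegative. The 2 zero eigenvalues correspond to the 2 connected components. The eigenvalues sum to 18, which equals trace(L) = 2|E|.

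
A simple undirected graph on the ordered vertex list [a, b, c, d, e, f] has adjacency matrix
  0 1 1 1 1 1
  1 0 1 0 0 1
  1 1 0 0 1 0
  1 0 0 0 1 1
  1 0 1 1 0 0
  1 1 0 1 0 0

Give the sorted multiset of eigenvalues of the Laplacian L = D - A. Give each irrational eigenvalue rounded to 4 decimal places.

Reading degrees in the order [a, b, c, d, e, f] gives [5, 3, 3, 3, 3, 3]; set D = diag(5, 3, 3, 3, 3, 3) and form L = D - A. The multiplicity of 0 as a Laplacian eigenvalue equals the number of connected components. The largest eigenvalue, 6, is at most the vertex count 6. By the matrix-tree theorem the graph has (1/6) * product of the nonzero eigenvalues = 121 spanning trees.

[0, 2.3820, 2.3820, 4.6180, 4.6180, 6]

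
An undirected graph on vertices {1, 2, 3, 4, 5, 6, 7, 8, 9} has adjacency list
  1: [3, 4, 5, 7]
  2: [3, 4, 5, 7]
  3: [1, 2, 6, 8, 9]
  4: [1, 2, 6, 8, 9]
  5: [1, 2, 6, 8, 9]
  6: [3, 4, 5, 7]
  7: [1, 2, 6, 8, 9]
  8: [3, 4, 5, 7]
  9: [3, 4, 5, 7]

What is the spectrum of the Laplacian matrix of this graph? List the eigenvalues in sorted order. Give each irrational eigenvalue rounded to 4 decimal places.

Reading degrees in the order [1, 2, 3, 4, 5, 6, 7, 8, 9] gives [4, 4, 5, 5, 5, 4, 5, 4, 4]; set D = diag(4, 4, 5, 5, 5, 4, 5, 4, 4) and form L = D - A. Diagonalising L (or applying a numerical eigensolver to the 9x9 matrix) gives the spectrum above. The single zero eigenvalue shows the graph is connected.

[0, 4, 4, 4, 4, 5, 5, 5, 9]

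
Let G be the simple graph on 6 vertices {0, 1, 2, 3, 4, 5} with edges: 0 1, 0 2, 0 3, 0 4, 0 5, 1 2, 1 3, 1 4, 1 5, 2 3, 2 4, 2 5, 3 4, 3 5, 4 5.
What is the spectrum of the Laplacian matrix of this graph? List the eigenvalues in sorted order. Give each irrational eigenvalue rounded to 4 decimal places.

[0, 6, 6, 6, 6, 6]

Each diagonal entry of L is the vertex degree and each off-diagonal entry is -1 where an edge is present, 0 otherwise; in the order [0, 1, 2, 3, 4, 5] the diagonal is [5, 5, 5, 5, 5, 5]. Diagonalising L (or applying a numerical eigensolver to the 6x6 matrix) gives the spectrum above. There is one zero in the spectrum, matching the 1 component.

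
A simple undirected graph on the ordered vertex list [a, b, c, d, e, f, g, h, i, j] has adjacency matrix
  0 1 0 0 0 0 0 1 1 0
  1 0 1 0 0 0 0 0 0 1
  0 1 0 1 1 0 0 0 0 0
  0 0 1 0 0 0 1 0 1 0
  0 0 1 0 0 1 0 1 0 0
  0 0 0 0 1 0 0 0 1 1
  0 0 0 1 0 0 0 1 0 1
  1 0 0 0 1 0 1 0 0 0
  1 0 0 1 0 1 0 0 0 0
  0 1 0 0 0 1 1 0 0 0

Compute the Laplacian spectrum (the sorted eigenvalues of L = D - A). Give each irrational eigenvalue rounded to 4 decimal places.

Reading degrees in the order [a, b, c, d, e, f, g, h, i, j] gives [3, 3, 3, 3, 3, 3, 3, 3, 3, 3]; set D = diag(3, 3, 3, 3, 3, 3, 3, 3, 3, 3) and form L = D - A. Diagonalising L (or applying a numerical eigensolver to the 10x10 matrix) gives the spectrum above. The single zero eigenvalue shows the graph is connected. The eigenvalues sum to 30, which equals trace(L) = 2|E|. There is one zero in the spectrum, matching the 1 component.

[0, 2, 2, 2, 2, 2, 5, 5, 5, 5]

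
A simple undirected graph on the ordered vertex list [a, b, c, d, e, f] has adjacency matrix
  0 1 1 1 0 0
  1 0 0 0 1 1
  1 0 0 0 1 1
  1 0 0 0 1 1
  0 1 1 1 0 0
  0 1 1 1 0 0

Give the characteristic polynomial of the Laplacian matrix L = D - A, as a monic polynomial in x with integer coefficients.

Each diagonal entry of L is the vertex degree and each off-diagonal entry is -1 where an edge is present, 0 otherwise; in the order [a, b, c, d, e, f] the diagonal is [3, 3, 3, 3, 3, 3]. L has integer entries, so p(x) = det(xI - L) has integer coefficients. Expanding the determinant yields x^6 - 18x^5 + 126x^4 - 432x^3 + 729x^2 - 486x. The coefficient of x^5 equals -trace(L) = -18, matching the sum of degrees.

x^6 - 18x^5 + 126x^4 - 432x^3 + 729x^2 - 486x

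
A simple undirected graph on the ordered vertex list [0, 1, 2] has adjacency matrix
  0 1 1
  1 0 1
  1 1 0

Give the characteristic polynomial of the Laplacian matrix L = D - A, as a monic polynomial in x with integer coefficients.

x^3 - 6x^2 + 9x

With the vertex order [0, 1, 2], the degrees are [2, 2, 2], giving D = diag(2, 2, 2) and L = D - A. L has integer entries, so p(x) = det(xI - L) has integer coefficients. Expanding the determinant yields x^3 - 6x^2 + 9x. Since p(0) = det(-L) = 0, x divides p(x). By the matrix-tree theorem the graph has (1/3) * product of the nonzero eigenvalues = 3 spanning trees.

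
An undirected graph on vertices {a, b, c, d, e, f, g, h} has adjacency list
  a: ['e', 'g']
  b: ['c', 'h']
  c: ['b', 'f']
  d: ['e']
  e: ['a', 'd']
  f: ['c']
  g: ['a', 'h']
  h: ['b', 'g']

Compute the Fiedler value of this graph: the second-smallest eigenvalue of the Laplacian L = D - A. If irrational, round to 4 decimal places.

With the vertex order [a, b, c, d, e, f, g, h], the degrees are [2, 2, 2, 1, 2, 1, 2, 2], giving D = diag(2, 2, 2, 1, 2, 1, 2, 2) and L = D - A. Computing the eigenvalues of L and sorting gives [0, 0.1522, 0.5858, 1.2346, 2, 2.7654, 3.4142, 3.8478]. The Fiedler value lambda_2 = 0.1522 is strictly positive, so the graph is connected. The eigenvalues sum to 14, which equals trace(L) = 2|E|. By the matrix-tree theorem the graph has (1/8) * product of the nonzero eigenvalues = 1 spanning tree.

0.1522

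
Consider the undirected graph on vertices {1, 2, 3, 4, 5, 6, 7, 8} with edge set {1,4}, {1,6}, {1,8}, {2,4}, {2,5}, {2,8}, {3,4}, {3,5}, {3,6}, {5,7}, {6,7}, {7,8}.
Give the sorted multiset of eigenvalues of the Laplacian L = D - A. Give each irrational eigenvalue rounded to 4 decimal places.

[0, 2, 2, 2, 4, 4, 4, 6]

With the vertex order [1, 2, 3, 4, 5, 6, 7, 8], the degrees are [3, 3, 3, 3, 3, 3, 3, 3], giving D = diag(3, 3, 3, 3, 3, 3, 3, 3) and L = D - A. L is symmetric positive semidefinite, so every eigenvalue is real and nonnegative.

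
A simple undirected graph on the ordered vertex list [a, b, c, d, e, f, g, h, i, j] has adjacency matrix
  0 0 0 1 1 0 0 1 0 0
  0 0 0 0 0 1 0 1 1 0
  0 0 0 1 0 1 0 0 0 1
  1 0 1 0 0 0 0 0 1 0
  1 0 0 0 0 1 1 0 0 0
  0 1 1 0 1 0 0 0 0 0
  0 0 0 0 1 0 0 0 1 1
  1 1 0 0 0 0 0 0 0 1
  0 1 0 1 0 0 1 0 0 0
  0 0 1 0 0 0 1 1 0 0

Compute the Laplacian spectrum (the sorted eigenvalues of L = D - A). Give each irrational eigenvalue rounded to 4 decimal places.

With the vertex order [a, b, c, d, e, f, g, h, i, j], the degrees are [3, 3, 3, 3, 3, 3, 3, 3, 3, 3], giving D = diag(3, 3, 3, 3, 3, 3, 3, 3, 3, 3) and L = D - A. Diagonalising L (or applying a numerical eigensolver to the 10x10 matrix) gives the spectrum above. The eigenvalues sum to 30, which equals trace(L) = 2|E|. By the matrix-tree theorem the graph has (1/10) * product of the nonzero eigenvalues = 2000 spanning trees.

[0, 2, 2, 2, 2, 2, 5, 5, 5, 5]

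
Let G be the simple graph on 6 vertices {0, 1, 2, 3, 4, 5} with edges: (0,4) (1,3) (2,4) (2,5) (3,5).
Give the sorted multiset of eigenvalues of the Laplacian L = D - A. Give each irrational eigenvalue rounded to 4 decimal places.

Reading degrees in the order [0, 1, 2, 3, 4, 5] gives [1, 1, 2, 2, 2, 2]; set D = diag(1, 1, 2, 2, 2, 2) and form L = D - A. The multiplicity of 0 as a Laplacian eigenvalue equals the number of connected components. The single zero eigenvalue shows the graph is connected. By the matrix-tree theorem the graph has (1/6) * product of the nonzero eigenvalues = 1 spanning tree.

[0, 0.2679, 1, 2, 3, 3.7321]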